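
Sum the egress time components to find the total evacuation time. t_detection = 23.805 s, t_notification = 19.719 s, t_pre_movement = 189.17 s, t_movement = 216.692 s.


Total = 23.805 + 19.719 + 189.17 + 216.692 = 449.386 s

449.386 s


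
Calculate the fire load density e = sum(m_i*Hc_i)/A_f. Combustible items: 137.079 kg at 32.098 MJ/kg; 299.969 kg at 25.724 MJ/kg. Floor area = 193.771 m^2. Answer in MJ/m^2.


Total energy = 137.079*32.098 + 299.969*25.724
= 4399.962 + 7716.403
= 12116.36 MJ
e = 12116.36 / 193.771 = 62.529 MJ/m^2

62.529 MJ/m^2


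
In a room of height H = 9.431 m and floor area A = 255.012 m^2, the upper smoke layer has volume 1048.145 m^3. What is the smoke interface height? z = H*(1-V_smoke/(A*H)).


V/(A*H) = 0.43582
1 - 0.43582 = 0.56418
z = 9.431 * 0.56418 = 5.3208 m

5.3208 m


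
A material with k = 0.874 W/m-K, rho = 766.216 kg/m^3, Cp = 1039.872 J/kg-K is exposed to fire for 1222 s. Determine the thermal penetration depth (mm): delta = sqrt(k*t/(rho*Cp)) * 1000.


alpha = 0.874 / (766.216 * 1039.872) = 1.0969e-06 m^2/s
alpha * t = 0.0013405
delta = sqrt(0.0013405) * 1000 = 36.612 mm

36.612 mm


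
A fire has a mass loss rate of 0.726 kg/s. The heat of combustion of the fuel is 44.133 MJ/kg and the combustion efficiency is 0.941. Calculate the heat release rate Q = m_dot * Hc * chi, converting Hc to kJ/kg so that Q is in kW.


Hc = 44.133 MJ/kg = 44.133 * 1000 kJ/kg = 44133 kJ/kg
Q = 0.726 kg/s * 44133 kJ/kg * 0.941 = 30150 kW

30150 kW


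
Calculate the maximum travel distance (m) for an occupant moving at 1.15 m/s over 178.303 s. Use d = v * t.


d = 1.15 * 178.303 = 205.05 m

205.05 m


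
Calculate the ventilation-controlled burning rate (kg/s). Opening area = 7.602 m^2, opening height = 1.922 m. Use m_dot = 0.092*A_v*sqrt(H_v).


sqrt(H_v) = 1.3864
m_dot = 0.092 * 7.602 * 1.3864 = 0.96960 kg/s

0.96960 kg/s


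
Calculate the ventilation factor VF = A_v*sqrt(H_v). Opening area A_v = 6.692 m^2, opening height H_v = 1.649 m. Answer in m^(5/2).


sqrt(H_v) = 1.2841
VF = 6.692 * 1.2841 = 8.5934 m^(5/2)

8.5934 m^(5/2)


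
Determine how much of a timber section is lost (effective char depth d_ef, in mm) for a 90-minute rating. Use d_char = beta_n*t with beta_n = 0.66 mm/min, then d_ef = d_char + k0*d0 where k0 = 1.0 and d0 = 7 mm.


d_char = 0.66 * 90 = 59.4 mm
d_ef = 59.4 + 1.0*7 = 66.4 mm

66.4 mm


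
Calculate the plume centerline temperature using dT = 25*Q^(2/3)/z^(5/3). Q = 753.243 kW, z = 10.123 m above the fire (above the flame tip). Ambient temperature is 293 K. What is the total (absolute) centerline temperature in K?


Q^(2/3) = 82.786
z^(5/3) = 47.371
dT = 25 * 82.786 / 47.371 = 43.690 K
T = 293 + 43.690 = 336.69 K

336.69 K


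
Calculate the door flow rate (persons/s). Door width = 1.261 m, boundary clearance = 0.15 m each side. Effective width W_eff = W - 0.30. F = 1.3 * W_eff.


W_eff = 1.261 - 0.30 = 0.961 m
F = 1.3 * 0.961 = 1.2493 persons/s

1.2493 persons/s


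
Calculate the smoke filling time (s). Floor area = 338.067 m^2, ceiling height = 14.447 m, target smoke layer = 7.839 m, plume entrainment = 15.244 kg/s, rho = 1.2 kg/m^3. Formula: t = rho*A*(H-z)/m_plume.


H - z = 6.608 m
t = 1.2 * 338.067 * 6.608 / 15.244 = 175.86 s

175.86 s


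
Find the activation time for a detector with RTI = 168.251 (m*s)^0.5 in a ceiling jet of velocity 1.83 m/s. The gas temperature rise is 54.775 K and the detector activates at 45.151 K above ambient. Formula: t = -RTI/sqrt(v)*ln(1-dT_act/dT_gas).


dT_act/dT_gas = 0.82430
ln(1 - 0.82430) = -1.7390
t = -168.251 / sqrt(1.83) * -1.7390 = 216.28 s

216.28 s


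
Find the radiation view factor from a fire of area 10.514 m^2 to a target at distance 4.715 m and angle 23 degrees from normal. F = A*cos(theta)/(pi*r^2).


cos(23 deg) = 0.92050
pi*r^2 = 69.841
F = 10.514 * 0.92050 / 69.841 = 0.13857

0.13857


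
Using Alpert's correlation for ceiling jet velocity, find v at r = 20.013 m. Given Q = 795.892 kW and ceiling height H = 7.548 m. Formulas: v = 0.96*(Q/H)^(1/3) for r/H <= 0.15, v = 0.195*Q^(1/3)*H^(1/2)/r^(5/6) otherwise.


r/H = 20.013 / 7.548 = 2.6514
r/H > 0.15, so v = 0.195*Q^(1/3)*H^(1/2)/r^(5/6)
Q^(1/3) = 9.2673
H^(1/2) = 2.7474
r^(5/6) = 12.146
v = 0.195 * 9.2673 * 2.7474 / 12.146 = 0.40877 m/s

0.40877 m/s


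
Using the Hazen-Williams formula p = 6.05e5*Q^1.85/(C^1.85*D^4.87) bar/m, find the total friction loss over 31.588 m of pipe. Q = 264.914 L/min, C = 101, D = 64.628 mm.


Q^1.85 = 30391
C^1.85 = 5105.0
D^4.87 = 6.5577e+08
p/m = 0.0054923 bar/m
p_total = 0.0054923 * 31.588 = 0.17349 bar

0.17349 bar


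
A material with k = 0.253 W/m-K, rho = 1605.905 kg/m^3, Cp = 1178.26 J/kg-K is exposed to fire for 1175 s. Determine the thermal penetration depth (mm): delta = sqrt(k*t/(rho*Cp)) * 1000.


alpha = 0.253 / (1605.905 * 1178.26) = 1.3371e-07 m^2/s
alpha * t = 0.00015711
delta = sqrt(0.00015711) * 1000 = 12.534 mm

12.534 mm


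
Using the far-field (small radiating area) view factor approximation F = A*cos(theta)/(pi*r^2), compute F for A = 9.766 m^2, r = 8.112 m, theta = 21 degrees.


cos(21 deg) = 0.93358
pi*r^2 = 206.73
F = 9.766 * 0.93358 / 206.73 = 0.044102

0.044102


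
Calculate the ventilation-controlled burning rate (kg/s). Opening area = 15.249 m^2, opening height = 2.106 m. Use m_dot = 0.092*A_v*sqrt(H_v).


sqrt(H_v) = 1.4512
m_dot = 0.092 * 15.249 * 1.4512 = 2.0359 kg/s

2.0359 kg/s


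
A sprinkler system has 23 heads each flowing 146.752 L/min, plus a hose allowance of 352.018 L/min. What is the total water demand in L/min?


Sprinkler demand = 23 * 146.752 = 3375.296 L/min
Total = 3375.296 + 352.018 = 3727.314 L/min

3727.314 L/min


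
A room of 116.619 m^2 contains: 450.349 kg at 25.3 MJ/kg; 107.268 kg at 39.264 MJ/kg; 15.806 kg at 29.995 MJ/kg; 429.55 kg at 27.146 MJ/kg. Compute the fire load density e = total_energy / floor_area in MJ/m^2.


Total energy = 450.349*25.3 + 107.268*39.264 + 15.806*29.995 + 429.55*27.146
= 11393.83 + 4211.771 + 474.1010 + 11660.56
= 27740.27 MJ
e = 27740.27 / 116.619 = 237.87 MJ/m^2

237.87 MJ/m^2


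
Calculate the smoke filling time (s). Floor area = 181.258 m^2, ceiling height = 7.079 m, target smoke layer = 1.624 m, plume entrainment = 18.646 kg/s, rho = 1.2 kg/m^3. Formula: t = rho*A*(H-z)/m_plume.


H - z = 5.455 m
t = 1.2 * 181.258 * 5.455 / 18.646 = 63.634 s

63.634 s


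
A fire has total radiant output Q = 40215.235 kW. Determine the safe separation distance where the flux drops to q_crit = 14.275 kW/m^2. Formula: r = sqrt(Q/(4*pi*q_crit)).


4*pi*q_crit = 179.38
Q/(4*pi*q_crit) = 224.18
r = sqrt(224.18) = 14.973 m

14.973 m


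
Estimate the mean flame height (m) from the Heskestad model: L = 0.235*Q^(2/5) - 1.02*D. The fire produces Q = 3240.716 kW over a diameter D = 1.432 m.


Q^(2/5) = 25.366
0.235 * Q^(2/5) = 5.9611
1.02 * D = 1.4606
L = 4.5004 m

4.5004 m


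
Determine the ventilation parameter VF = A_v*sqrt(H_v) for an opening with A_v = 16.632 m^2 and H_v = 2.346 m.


sqrt(H_v) = 1.5317
VF = 16.632 * 1.5317 = 25.475 m^(5/2)

25.475 m^(5/2)


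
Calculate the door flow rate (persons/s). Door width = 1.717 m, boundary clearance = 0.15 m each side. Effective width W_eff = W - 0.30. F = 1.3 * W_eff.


W_eff = 1.717 - 0.30 = 1.417 m
F = 1.3 * 1.417 = 1.8421 persons/s

1.8421 persons/s


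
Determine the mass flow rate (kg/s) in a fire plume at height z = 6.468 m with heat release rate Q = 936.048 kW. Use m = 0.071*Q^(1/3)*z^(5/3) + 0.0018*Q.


Q^(1/3) = 9.7821
z^(5/3) = 22.453
First term = 0.071 * 9.7821 * 22.453 = 15.595
Second term = 0.0018 * 936.048 = 1.6849
m = 17.279 kg/s

17.279 kg/s


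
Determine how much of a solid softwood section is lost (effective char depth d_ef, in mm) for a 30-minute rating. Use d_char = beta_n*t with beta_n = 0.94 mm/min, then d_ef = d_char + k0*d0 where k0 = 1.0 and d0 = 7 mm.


d_char = 0.94 * 30 = 28.2 mm
d_ef = 28.2 + 1.0*7 = 35.2 mm

35.2 mm


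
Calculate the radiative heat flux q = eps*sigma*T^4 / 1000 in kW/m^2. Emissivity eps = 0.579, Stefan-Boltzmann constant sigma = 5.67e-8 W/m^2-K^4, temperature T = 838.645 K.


T^4 = 4.9467e+11
q = 0.579 * 5.67e-8 * 4.9467e+11 / 1000 = 16.240 kW/m^2

16.240 kW/m^2


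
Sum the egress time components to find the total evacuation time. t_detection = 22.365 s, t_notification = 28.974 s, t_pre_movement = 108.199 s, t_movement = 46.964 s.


Total = 22.365 + 28.974 + 108.199 + 46.964 = 206.502 s

206.502 s


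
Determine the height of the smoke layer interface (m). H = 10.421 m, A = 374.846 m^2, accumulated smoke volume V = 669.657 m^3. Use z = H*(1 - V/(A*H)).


V/(A*H) = 0.17143
1 - 0.17143 = 0.82857
z = 10.421 * 0.82857 = 8.6345 m

8.6345 m


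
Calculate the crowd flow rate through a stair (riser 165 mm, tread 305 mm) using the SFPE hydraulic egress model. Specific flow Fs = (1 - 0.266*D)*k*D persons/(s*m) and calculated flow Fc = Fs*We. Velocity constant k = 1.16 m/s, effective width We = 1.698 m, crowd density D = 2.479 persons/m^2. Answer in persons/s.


1 - 0.266*D = 1 - 0.266*2.479 = 0.34059
Fs = 0.34059 * 1.16 * 2.479 = 0.97940 persons/(s*m)
Fc = 0.97940 * 1.698 = 1.6630 persons/s

1.6630 persons/s


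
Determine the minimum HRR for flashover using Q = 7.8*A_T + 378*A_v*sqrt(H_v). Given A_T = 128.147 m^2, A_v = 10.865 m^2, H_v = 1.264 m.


7.8*A_T = 999.55
sqrt(H_v) = 1.1243
378*A_v*sqrt(H_v) = 4617.4
Q = 999.55 + 4617.4 = 5616.9 kW

5616.9 kW


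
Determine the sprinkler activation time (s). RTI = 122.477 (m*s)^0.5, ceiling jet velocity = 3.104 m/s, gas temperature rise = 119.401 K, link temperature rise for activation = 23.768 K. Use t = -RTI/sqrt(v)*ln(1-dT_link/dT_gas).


dT_link/dT_gas = 0.19906
ln(1 - 0.19906) = -0.22197
t = -122.477 / sqrt(3.104) * -0.22197 = 15.431 s

15.431 s


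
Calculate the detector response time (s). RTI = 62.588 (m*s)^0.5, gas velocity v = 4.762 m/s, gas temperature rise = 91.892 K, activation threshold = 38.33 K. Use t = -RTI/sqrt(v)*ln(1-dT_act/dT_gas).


dT_act/dT_gas = 0.41712
ln(1 - 0.41712) = -0.53977
t = -62.588 / sqrt(4.762) * -0.53977 = 15.481 s

15.481 s


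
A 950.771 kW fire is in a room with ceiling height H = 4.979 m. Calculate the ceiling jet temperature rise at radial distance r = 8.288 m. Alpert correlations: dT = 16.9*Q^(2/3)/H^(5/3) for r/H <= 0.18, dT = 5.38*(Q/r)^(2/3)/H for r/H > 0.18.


r/H = 8.288 / 4.979 = 1.6646
r/H > 0.18, so dT = 5.38*(Q/r)^(2/3)/H
Q/r = 114.72
(Q/r)^(2/3) = 23.609
dT = 5.38 * 23.609 / 4.979 = 25.511 K

25.511 K


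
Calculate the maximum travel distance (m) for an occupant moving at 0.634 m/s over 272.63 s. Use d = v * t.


d = 0.634 * 272.63 = 172.85 m

172.85 m


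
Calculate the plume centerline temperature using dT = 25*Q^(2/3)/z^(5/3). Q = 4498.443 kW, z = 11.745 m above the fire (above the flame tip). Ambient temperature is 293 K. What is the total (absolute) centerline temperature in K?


Q^(2/3) = 272.51
z^(5/3) = 60.686
dT = 25 * 272.51 / 60.686 = 112.26 K
T = 293 + 112.26 = 405.26 K

405.26 K


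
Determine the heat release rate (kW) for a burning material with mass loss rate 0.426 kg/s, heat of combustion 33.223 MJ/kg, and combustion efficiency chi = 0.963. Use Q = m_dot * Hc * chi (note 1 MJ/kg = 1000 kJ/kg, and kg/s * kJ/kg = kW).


Hc = 33.223 MJ/kg = 33.223 * 1000 kJ/kg = 33223 kJ/kg
Q = 0.426 kg/s * 33223 kJ/kg * 0.963 = 13629 kW

13629 kW


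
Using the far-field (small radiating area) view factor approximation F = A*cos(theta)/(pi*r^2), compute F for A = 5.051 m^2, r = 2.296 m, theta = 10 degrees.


cos(10 deg) = 0.98481
pi*r^2 = 16.561
F = 5.051 * 0.98481 / 16.561 = 0.30036

0.30036


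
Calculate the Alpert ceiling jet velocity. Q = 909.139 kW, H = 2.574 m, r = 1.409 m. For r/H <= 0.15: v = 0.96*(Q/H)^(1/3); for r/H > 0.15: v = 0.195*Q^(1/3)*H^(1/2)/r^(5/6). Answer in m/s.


r/H = 1.409 / 2.574 = 0.54740
r/H > 0.15, so v = 0.195*Q^(1/3)*H^(1/2)/r^(5/6)
Q^(1/3) = 9.6875
H^(1/2) = 1.6044
r^(5/6) = 1.3307
v = 0.195 * 9.6875 * 1.6044 / 1.3307 = 2.2775 m/s

2.2775 m/s


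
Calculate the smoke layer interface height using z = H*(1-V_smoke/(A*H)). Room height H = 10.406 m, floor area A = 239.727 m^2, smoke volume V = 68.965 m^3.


V/(A*H) = 0.027646
1 - 0.027646 = 0.97235
z = 10.406 * 0.97235 = 10.118 m

10.118 m


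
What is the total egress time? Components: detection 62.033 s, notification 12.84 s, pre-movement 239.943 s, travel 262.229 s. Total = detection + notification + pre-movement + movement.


Total = 62.033 + 12.84 + 239.943 + 262.229 = 577.045 s

577.045 s


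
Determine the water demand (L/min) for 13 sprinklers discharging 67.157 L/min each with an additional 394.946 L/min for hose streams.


Sprinkler demand = 13 * 67.157 = 873.041 L/min
Total = 873.041 + 394.946 = 1267.987 L/min

1267.987 L/min


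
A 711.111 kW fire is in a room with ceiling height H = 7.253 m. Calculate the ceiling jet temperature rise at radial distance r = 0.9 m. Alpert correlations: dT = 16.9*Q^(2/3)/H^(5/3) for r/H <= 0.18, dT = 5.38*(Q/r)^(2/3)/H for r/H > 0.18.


r/H = 0.9 / 7.253 = 0.12409
r/H <= 0.18, so dT = 16.9*Q^(2/3)/H^(5/3)
Q^(2/3) = 79.669
H^(5/3) = 27.177
dT = 16.9 * 79.669 / 27.177 = 49.543 K

49.543 K


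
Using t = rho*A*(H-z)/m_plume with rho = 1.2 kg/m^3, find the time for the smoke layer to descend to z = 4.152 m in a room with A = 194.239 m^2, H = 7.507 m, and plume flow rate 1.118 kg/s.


H - z = 3.355 m
t = 1.2 * 194.239 * 3.355 / 1.118 = 699.47 s

699.47 s


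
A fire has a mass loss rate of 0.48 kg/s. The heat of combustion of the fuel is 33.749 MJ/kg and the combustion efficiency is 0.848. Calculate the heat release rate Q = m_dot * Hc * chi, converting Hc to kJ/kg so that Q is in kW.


Hc = 33.749 MJ/kg = 33.749 * 1000 kJ/kg = 33749 kJ/kg
Q = 0.48 kg/s * 33749 kJ/kg * 0.848 = 13737 kW

13737 kW


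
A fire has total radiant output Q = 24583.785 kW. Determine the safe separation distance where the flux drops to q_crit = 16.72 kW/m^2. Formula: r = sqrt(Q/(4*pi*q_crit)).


4*pi*q_crit = 210.11
Q/(4*pi*q_crit) = 117.00
r = sqrt(117.00) = 10.817 m

10.817 m


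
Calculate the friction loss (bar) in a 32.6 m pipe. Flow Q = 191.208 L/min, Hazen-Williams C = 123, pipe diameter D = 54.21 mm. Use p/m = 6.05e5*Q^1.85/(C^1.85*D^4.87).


Q^1.85 = 16626
C^1.85 = 7350.6
D^4.87 = 2.7859e+08
p/m = 0.0049119 bar/m
p_total = 0.0049119 * 32.6 = 0.16013 bar

0.16013 bar


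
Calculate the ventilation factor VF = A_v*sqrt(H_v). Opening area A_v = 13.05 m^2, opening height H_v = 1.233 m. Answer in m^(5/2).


sqrt(H_v) = 1.1104
VF = 13.05 * 1.1104 = 14.491 m^(5/2)

14.491 m^(5/2)


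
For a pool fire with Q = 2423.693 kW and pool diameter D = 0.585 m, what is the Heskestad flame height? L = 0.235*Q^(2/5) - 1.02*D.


Q^(2/5) = 22.583
0.235 * Q^(2/5) = 5.3071
1.02 * D = 0.59670
L = 4.7104 m

4.7104 m


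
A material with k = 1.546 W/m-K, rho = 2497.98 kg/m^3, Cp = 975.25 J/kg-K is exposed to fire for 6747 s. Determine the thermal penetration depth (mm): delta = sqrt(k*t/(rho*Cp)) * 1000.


alpha = 1.546 / (2497.98 * 975.25) = 6.3461e-07 m^2/s
alpha * t = 0.0042817
delta = sqrt(0.0042817) * 1000 = 65.435 mm

65.435 mm


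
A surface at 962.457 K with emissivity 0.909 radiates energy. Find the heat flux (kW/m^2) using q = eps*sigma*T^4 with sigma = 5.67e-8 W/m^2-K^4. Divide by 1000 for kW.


T^4 = 8.5808e+11
q = 0.909 * 5.67e-8 * 8.5808e+11 / 1000 = 44.225 kW/m^2

44.225 kW/m^2


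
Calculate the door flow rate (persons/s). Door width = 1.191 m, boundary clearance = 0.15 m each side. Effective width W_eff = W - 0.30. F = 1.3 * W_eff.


W_eff = 1.191 - 0.30 = 0.891 m
F = 1.3 * 0.891 = 1.1583 persons/s

1.1583 persons/s


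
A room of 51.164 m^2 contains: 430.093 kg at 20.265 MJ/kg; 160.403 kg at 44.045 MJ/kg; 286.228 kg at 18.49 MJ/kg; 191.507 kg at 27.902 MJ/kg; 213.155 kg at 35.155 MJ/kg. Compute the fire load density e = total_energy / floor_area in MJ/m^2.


Total energy = 430.093*20.265 + 160.403*44.045 + 286.228*18.49 + 191.507*27.902 + 213.155*35.155
= 8715.835 + 7064.950 + 5292.356 + 5343.428 + 7493.464
= 33910.03 MJ
e = 33910.03 / 51.164 = 662.77 MJ/m^2

662.77 MJ/m^2


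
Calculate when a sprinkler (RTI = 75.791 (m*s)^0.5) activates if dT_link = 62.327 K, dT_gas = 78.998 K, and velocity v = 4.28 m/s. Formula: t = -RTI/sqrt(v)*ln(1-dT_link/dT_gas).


dT_link/dT_gas = 0.78897
ln(1 - 0.78897) = -1.5558
t = -75.791 / sqrt(4.28) * -1.5558 = 56.995 s

56.995 s


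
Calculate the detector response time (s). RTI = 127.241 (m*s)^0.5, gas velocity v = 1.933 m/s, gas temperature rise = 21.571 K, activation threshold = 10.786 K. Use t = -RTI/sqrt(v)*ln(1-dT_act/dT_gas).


dT_act/dT_gas = 0.50002
ln(1 - 0.50002) = -0.69319
t = -127.241 / sqrt(1.933) * -0.69319 = 63.440 s

63.440 s


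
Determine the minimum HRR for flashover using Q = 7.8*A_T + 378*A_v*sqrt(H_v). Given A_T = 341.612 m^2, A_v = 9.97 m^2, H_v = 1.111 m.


7.8*A_T = 2664.6
sqrt(H_v) = 1.0540
378*A_v*sqrt(H_v) = 3972.3
Q = 2664.6 + 3972.3 = 6636.9 kW

6636.9 kW


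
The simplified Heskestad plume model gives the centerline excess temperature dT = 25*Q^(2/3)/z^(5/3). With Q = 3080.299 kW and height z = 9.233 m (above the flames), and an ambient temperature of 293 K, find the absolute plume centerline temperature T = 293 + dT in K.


Q^(2/3) = 211.70
z^(5/3) = 40.635
dT = 25 * 211.70 / 40.635 = 130.25 K
T = 293 + 130.25 = 423.25 K

423.25 K


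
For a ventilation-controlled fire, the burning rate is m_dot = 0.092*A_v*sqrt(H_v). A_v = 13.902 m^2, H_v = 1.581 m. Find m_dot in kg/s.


sqrt(H_v) = 1.2574
m_dot = 0.092 * 13.902 * 1.2574 = 1.6082 kg/s

1.6082 kg/s


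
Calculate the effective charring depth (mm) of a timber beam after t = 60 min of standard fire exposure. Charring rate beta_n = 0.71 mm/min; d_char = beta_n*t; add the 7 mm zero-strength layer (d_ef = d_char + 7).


d_char = 0.71 * 60 = 42.6 mm
d_ef = 42.6 + 1.0*7 = 49.6 mm

49.6 mm


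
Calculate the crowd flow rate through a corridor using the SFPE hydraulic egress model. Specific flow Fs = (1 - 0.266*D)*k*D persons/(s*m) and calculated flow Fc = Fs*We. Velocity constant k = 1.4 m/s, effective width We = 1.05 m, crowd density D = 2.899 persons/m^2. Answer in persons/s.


1 - 0.266*D = 1 - 0.266*2.899 = 0.22887
Fs = 0.22887 * 1.4 * 2.899 = 0.92888 persons/(s*m)
Fc = 0.92888 * 1.05 = 0.97532 persons/s

0.97532 persons/s


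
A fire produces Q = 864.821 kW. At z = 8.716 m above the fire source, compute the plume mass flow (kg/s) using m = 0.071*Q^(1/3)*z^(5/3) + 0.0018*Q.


Q^(1/3) = 9.5274
z^(5/3) = 36.914
First term = 0.071 * 9.5274 * 36.914 = 24.971
Second term = 0.0018 * 864.821 = 1.5567
m = 26.527 kg/s

26.527 kg/s


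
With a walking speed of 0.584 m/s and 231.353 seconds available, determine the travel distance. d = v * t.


d = 0.584 * 231.353 = 135.11 m

135.11 m


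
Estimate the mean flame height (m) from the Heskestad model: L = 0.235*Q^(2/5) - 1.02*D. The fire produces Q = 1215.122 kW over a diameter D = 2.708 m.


Q^(2/5) = 17.134
0.235 * Q^(2/5) = 4.0264
1.02 * D = 2.7622
L = 1.2642 m

1.2642 m


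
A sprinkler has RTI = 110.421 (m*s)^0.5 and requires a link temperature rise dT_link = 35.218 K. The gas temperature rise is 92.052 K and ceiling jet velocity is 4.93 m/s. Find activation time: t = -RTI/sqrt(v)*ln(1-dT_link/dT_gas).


dT_link/dT_gas = 0.38259
ln(1 - 0.38259) = -0.48222
t = -110.421 / sqrt(4.93) * -0.48222 = 23.981 s

23.981 s


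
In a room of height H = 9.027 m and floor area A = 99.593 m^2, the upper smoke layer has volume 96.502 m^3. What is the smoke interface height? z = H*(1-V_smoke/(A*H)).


V/(A*H) = 0.10734
1 - 0.10734 = 0.89266
z = 9.027 * 0.89266 = 8.0580 m

8.0580 m


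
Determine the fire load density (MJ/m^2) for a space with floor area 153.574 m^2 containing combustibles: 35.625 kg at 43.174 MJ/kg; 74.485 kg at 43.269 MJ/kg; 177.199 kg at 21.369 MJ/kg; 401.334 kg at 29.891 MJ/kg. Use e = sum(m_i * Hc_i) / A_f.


Total energy = 35.625*43.174 + 74.485*43.269 + 177.199*21.369 + 401.334*29.891
= 1538.074 + 3222.891 + 3786.565 + 11996.27
= 20543.81 MJ
e = 20543.81 / 153.574 = 133.77 MJ/m^2

133.77 MJ/m^2


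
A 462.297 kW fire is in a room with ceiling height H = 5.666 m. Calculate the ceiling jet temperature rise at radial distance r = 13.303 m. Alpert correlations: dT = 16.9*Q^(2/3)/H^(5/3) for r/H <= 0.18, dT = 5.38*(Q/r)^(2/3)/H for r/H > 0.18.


r/H = 13.303 / 5.666 = 2.3479
r/H > 0.18, so dT = 5.38*(Q/r)^(2/3)/H
Q/r = 34.751
(Q/r)^(2/3) = 10.649
dT = 5.38 * 10.649 / 5.666 = 10.112 K

10.112 K


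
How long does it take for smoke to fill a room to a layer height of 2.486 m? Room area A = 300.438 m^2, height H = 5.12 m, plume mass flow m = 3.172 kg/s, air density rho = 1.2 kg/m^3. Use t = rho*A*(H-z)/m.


H - z = 2.634 m
t = 1.2 * 300.438 * 2.634 / 3.172 = 299.38 s

299.38 s


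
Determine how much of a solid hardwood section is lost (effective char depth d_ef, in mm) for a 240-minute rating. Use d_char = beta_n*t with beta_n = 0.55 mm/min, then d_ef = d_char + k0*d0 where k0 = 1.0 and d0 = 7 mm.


d_char = 0.55 * 240 = 132 mm
d_ef = 132 + 1.0*7 = 139 mm

139 mm


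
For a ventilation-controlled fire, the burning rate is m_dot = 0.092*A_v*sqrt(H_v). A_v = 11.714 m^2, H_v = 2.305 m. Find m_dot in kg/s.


sqrt(H_v) = 1.5182
m_dot = 0.092 * 11.714 * 1.5182 = 1.6362 kg/s

1.6362 kg/s


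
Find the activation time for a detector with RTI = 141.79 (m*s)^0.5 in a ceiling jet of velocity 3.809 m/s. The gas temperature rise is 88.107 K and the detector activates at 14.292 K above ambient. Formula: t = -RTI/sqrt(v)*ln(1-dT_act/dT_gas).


dT_act/dT_gas = 0.16221
ln(1 - 0.16221) = -0.17699
t = -141.79 / sqrt(3.809) * -0.17699 = 12.858 s

12.858 s


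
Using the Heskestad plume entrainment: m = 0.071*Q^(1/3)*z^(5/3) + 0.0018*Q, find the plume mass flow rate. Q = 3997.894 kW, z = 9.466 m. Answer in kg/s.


Q^(1/3) = 15.871
z^(5/3) = 42.359
First term = 0.071 * 15.871 * 42.359 = 47.732
Second term = 0.0018 * 3997.894 = 7.1962
m = 54.929 kg/s

54.929 kg/s


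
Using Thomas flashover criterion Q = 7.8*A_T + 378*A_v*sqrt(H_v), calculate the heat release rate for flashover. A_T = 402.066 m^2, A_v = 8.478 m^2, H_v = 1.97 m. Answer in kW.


7.8*A_T = 3136.1
sqrt(H_v) = 1.4036
378*A_v*sqrt(H_v) = 4498.0
Q = 3136.1 + 4498.0 = 7634.1 kW

7634.1 kW


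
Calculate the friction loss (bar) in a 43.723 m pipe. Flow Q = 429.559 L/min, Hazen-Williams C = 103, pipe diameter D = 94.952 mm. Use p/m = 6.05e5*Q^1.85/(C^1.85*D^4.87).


Q^1.85 = 74318
C^1.85 = 5293.6
D^4.87 = 4.2702e+09
p/m = 0.0019891 bar/m
p_total = 0.0019891 * 43.723 = 0.086969 bar

0.086969 bar


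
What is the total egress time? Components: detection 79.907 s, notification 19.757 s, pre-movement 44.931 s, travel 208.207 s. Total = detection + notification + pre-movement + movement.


Total = 79.907 + 19.757 + 44.931 + 208.207 = 352.802 s

352.802 s


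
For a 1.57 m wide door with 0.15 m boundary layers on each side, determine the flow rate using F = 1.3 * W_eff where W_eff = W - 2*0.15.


W_eff = 1.57 - 0.30 = 1.27 m
F = 1.3 * 1.27 = 1.651 persons/s

1.651 persons/s


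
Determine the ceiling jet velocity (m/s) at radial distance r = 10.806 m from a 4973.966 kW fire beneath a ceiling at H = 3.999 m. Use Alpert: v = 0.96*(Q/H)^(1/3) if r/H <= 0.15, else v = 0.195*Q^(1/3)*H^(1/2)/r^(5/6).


r/H = 10.806 / 3.999 = 2.7022
r/H > 0.15, so v = 0.195*Q^(1/3)*H^(1/2)/r^(5/6)
Q^(1/3) = 17.070
H^(1/2) = 1.9997
r^(5/6) = 7.2675
v = 0.195 * 17.070 * 1.9997 / 7.2675 = 0.91592 m/s

0.91592 m/s


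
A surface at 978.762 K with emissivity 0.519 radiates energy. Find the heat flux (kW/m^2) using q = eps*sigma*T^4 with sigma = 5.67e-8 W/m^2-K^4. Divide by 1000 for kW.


T^4 = 9.1772e+11
q = 0.519 * 5.67e-8 * 9.1772e+11 / 1000 = 27.006 kW/m^2

27.006 kW/m^2


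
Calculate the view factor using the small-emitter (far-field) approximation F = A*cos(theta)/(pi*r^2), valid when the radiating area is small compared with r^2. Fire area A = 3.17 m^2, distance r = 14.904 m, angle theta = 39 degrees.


cos(39 deg) = 0.77715
pi*r^2 = 697.84
F = 3.17 * 0.77715 / 697.84 = 0.0035303

0.0035303


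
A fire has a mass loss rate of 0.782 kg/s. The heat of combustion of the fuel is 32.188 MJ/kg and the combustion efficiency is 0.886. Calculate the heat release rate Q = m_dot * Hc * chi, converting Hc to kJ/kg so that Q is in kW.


Hc = 32.188 MJ/kg = 32.188 * 1000 kJ/kg = 32188 kJ/kg
Q = 0.782 kg/s * 32188 kJ/kg * 0.886 = 22302 kW

22302 kW


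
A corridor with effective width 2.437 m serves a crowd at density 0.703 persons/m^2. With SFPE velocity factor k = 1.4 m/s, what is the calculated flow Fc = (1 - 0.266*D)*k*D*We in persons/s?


1 - 0.266*D = 1 - 0.266*0.703 = 0.81300
Fs = 0.81300 * 1.4 * 0.703 = 0.80016 persons/(s*m)
Fc = 0.80016 * 2.437 = 1.9500 persons/s

1.9500 persons/s


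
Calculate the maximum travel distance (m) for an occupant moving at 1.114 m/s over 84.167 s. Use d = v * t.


d = 1.114 * 84.167 = 93.762 m

93.762 m


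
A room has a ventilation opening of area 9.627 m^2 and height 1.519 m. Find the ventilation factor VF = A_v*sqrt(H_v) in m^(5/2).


sqrt(H_v) = 1.2325
VF = 9.627 * 1.2325 = 11.865 m^(5/2)

11.865 m^(5/2)


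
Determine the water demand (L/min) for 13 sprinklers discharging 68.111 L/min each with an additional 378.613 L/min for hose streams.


Sprinkler demand = 13 * 68.111 = 885.443 L/min
Total = 885.443 + 378.613 = 1264.056 L/min

1264.056 L/min


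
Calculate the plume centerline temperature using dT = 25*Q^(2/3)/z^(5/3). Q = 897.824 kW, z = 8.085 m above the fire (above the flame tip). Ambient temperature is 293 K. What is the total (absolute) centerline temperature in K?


Q^(2/3) = 93.067
z^(5/3) = 32.569
dT = 25 * 93.067 / 32.569 = 71.439 K
T = 293 + 71.439 = 364.44 K

364.44 K


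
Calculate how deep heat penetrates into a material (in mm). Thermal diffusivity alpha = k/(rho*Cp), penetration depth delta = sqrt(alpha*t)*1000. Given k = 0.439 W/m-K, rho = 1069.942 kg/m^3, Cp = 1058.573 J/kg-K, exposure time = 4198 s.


alpha = 0.439 / (1069.942 * 1058.573) = 3.8760e-07 m^2/s
alpha * t = 0.0016271
delta = sqrt(0.0016271) * 1000 = 40.338 mm

40.338 mm


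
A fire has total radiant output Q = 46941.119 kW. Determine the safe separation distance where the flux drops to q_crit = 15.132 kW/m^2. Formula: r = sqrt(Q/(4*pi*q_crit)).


4*pi*q_crit = 190.15
Q/(4*pi*q_crit) = 246.86
r = sqrt(246.86) = 15.712 m

15.712 m


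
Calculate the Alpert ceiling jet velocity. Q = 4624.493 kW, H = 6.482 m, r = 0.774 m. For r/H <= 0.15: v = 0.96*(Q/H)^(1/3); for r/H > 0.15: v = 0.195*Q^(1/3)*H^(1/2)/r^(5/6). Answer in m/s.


r/H = 0.774 / 6.482 = 0.11941
r/H <= 0.15, so v = 0.96*(Q/H)^(1/3)
Q/H = 713.44
(Q/H)^(1/3) = 8.9355
v = 0.96 * 8.9355 = 8.5781 m/s

8.5781 m/s


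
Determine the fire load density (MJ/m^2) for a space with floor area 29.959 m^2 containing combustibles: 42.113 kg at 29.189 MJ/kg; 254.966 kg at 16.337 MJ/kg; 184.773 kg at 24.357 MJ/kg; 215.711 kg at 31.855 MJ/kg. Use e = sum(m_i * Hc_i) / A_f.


Total energy = 42.113*29.189 + 254.966*16.337 + 184.773*24.357 + 215.711*31.855
= 1229.236 + 4165.380 + 4500.516 + 6871.474
= 16766.61 MJ
e = 16766.61 / 29.959 = 559.65 MJ/m^2

559.65 MJ/m^2


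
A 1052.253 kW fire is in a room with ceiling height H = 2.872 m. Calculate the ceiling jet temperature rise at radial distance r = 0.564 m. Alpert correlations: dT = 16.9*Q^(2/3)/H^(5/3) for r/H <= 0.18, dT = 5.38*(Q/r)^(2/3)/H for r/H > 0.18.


r/H = 0.564 / 2.872 = 0.19638
r/H > 0.18, so dT = 5.38*(Q/r)^(2/3)/H
Q/r = 1865.7
(Q/r)^(2/3) = 151.55
dT = 5.38 * 151.55 / 2.872 = 283.90 K

283.90 K


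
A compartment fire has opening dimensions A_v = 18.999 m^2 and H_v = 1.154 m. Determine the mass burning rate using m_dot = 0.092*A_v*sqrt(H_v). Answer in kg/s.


sqrt(H_v) = 1.0742
m_dot = 0.092 * 18.999 * 1.0742 = 1.8777 kg/s

1.8777 kg/s


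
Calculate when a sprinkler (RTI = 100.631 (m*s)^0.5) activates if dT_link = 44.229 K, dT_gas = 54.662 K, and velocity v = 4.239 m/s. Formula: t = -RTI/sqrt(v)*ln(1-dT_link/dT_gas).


dT_link/dT_gas = 0.80914
ln(1 - 0.80914) = -1.6562
t = -100.631 / sqrt(4.239) * -1.6562 = 80.949 s

80.949 s


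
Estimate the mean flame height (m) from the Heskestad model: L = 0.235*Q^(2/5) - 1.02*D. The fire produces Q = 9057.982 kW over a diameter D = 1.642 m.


Q^(2/5) = 38.266
0.235 * Q^(2/5) = 8.9925
1.02 * D = 1.6748
L = 7.3177 m

7.3177 m


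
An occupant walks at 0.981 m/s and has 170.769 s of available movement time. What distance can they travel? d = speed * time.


d = 0.981 * 170.769 = 167.52 m

167.52 m


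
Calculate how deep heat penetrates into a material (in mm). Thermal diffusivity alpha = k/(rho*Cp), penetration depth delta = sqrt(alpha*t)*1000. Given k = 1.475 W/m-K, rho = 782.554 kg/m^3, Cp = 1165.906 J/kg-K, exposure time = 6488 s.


alpha = 1.475 / (782.554 * 1165.906) = 1.6166e-06 m^2/s
alpha * t = 0.010489
delta = sqrt(0.010489) * 1000 = 102.41 mm

102.41 mm


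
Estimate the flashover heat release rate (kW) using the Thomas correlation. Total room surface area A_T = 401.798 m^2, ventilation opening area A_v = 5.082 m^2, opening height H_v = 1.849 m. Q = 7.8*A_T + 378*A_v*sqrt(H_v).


7.8*A_T = 3134.0
sqrt(H_v) = 1.3598
378*A_v*sqrt(H_v) = 2612.1
Q = 3134.0 + 2612.1 = 5746.2 kW

5746.2 kW


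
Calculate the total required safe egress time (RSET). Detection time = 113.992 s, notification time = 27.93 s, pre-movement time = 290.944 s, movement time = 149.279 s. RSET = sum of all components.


Total = 113.992 + 27.93 + 290.944 + 149.279 = 582.145 s

582.145 s


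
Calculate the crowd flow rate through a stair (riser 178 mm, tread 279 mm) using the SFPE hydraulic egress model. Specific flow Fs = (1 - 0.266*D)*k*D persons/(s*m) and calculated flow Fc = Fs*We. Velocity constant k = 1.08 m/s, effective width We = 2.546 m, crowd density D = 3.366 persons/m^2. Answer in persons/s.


1 - 0.266*D = 1 - 0.266*3.366 = 0.10464
Fs = 0.10464 * 1.08 * 3.366 = 0.38041 persons/(s*m)
Fc = 0.38041 * 2.546 = 0.96852 persons/s

0.96852 persons/s


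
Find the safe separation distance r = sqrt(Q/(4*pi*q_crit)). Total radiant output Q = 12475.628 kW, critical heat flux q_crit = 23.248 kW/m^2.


4*pi*q_crit = 292.14
Q/(4*pi*q_crit) = 42.704
r = sqrt(42.704) = 6.5348 m

6.5348 m


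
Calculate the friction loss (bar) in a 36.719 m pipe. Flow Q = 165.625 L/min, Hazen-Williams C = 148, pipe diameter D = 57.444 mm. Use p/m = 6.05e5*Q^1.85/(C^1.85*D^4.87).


Q^1.85 = 12746
C^1.85 = 10351
D^4.87 = 3.6942e+08
p/m = 0.0020167 bar/m
p_total = 0.0020167 * 36.719 = 0.074050 bar

0.074050 bar


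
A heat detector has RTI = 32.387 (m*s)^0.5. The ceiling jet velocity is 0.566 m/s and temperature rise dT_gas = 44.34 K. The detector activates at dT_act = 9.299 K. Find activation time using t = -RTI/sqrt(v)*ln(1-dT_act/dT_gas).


dT_act/dT_gas = 0.20972
ln(1 - 0.20972) = -0.23537
t = -32.387 / sqrt(0.566) * -0.23537 = 10.132 s

10.132 s


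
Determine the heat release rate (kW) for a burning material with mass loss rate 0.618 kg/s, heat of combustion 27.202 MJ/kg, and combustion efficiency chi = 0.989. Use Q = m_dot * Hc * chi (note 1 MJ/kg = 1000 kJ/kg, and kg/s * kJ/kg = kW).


Hc = 27.202 MJ/kg = 27.202 * 1000 kJ/kg = 27202 kJ/kg
Q = 0.618 kg/s * 27202 kJ/kg * 0.989 = 16626 kW

16626 kW


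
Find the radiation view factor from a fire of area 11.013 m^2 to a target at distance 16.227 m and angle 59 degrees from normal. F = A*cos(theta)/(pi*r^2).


cos(59 deg) = 0.51504
pi*r^2 = 827.23
F = 11.013 * 0.51504 / 827.23 = 0.0068568

0.0068568


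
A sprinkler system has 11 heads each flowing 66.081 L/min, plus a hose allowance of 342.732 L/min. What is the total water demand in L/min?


Sprinkler demand = 11 * 66.081 = 726.891 L/min
Total = 726.891 + 342.732 = 1069.623 L/min

1069.623 L/min


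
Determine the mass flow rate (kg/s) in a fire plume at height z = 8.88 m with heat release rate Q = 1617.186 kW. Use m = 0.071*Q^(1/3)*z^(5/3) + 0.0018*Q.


Q^(1/3) = 11.738
z^(5/3) = 38.079
First term = 0.071 * 11.738 * 38.079 = 31.735
Second term = 0.0018 * 1617.186 = 2.9109
m = 34.646 kg/s

34.646 kg/s


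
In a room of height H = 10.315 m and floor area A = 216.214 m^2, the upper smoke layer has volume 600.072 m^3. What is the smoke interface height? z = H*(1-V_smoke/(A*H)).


V/(A*H) = 0.26906
1 - 0.26906 = 0.73094
z = 10.315 * 0.73094 = 7.5396 m

7.5396 m


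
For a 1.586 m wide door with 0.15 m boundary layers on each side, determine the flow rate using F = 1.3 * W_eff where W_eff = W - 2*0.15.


W_eff = 1.586 - 0.30 = 1.286 m
F = 1.3 * 1.286 = 1.6718 persons/s

1.6718 persons/s


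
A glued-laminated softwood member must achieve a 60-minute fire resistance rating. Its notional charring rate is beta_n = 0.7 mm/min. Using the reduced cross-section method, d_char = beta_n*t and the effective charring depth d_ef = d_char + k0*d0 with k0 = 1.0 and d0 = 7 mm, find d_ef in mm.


d_char = 0.7 * 60 = 42 mm
d_ef = 42 + 1.0*7 = 49 mm

49 mm


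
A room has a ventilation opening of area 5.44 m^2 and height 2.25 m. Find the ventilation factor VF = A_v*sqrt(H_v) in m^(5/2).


sqrt(H_v) = 1.5
VF = 5.44 * 1.5 = 8.16 m^(5/2)

8.16 m^(5/2)


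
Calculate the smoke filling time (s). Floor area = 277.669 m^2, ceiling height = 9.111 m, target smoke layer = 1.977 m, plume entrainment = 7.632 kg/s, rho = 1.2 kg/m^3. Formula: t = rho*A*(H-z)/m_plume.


H - z = 7.134 m
t = 1.2 * 277.669 * 7.134 / 7.632 = 311.46 s

311.46 s


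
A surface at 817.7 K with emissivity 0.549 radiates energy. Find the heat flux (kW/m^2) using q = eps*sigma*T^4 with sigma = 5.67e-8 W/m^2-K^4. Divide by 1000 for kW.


T^4 = 4.4707e+11
q = 0.549 * 5.67e-8 * 4.4707e+11 / 1000 = 13.917 kW/m^2

13.917 kW/m^2


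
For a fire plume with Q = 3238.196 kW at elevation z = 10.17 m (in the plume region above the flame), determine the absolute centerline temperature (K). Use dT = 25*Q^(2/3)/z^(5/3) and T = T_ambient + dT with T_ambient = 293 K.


Q^(2/3) = 218.88
z^(5/3) = 47.738
dT = 25 * 218.88 / 47.738 = 114.62 K
T = 293 + 114.62 = 407.62 K

407.62 K


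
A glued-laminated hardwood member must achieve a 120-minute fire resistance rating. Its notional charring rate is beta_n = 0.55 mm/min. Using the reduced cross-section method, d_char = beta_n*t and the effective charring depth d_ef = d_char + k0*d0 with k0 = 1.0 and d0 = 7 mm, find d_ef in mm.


d_char = 0.55 * 120 = 66 mm
d_ef = 66 + 1.0*7 = 73 mm

73 mm


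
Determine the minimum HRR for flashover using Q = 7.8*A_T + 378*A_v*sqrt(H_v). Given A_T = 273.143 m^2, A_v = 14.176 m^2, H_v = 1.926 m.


7.8*A_T = 2130.5
sqrt(H_v) = 1.3878
378*A_v*sqrt(H_v) = 7436.6
Q = 2130.5 + 7436.6 = 9567.1 kW

9567.1 kW


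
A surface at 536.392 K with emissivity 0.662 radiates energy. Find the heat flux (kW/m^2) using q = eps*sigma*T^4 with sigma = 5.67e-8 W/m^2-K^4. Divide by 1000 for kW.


T^4 = 8.2781e+10
q = 0.662 * 5.67e-8 * 8.2781e+10 / 1000 = 3.1072 kW/m^2

3.1072 kW/m^2


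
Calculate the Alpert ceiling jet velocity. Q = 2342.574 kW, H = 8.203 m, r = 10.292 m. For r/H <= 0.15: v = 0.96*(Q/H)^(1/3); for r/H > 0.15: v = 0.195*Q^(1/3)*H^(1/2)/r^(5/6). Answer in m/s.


r/H = 10.292 / 8.203 = 1.2547
r/H > 0.15, so v = 0.195*Q^(1/3)*H^(1/2)/r^(5/6)
Q^(1/3) = 13.281
H^(1/2) = 2.8641
r^(5/6) = 6.9783
v = 0.195 * 13.281 * 2.8641 / 6.9783 = 1.0629 m/s

1.0629 m/s


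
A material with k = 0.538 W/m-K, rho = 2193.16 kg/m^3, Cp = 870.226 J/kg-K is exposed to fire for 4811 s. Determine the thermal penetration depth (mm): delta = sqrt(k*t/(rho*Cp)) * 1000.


alpha = 0.538 / (2193.16 * 870.226) = 2.8189e-07 m^2/s
alpha * t = 0.0013562
delta = sqrt(0.0013562) * 1000 = 36.826 mm

36.826 mm


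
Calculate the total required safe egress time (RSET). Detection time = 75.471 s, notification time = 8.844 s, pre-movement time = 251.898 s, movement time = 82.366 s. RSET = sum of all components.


Total = 75.471 + 8.844 + 251.898 + 82.366 = 418.579 s

418.579 s


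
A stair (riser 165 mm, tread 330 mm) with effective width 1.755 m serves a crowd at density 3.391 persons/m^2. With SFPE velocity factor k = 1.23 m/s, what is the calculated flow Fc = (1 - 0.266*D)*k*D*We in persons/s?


1 - 0.266*D = 1 - 0.266*3.391 = 0.097994
Fs = 0.097994 * 1.23 * 3.391 = 0.40873 persons/(s*m)
Fc = 0.40873 * 1.755 = 0.71731 persons/s

0.71731 persons/s


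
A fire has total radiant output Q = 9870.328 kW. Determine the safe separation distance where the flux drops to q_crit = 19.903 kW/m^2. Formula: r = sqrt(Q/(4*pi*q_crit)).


4*pi*q_crit = 250.11
Q/(4*pi*q_crit) = 39.464
r = sqrt(39.464) = 6.2821 m

6.2821 m


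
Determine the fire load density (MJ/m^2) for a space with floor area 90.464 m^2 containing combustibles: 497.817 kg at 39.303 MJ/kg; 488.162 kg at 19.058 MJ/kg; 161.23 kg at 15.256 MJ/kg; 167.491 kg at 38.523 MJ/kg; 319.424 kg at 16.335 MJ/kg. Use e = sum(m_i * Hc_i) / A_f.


Total energy = 497.817*39.303 + 488.162*19.058 + 161.23*15.256 + 167.491*38.523 + 319.424*16.335
= 19565.70 + 9303.391 + 2459.725 + 6452.256 + 5217.791
= 42998.86 MJ
e = 42998.86 / 90.464 = 475.31 MJ/m^2

475.31 MJ/m^2


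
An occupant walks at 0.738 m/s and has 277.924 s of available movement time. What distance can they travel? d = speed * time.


d = 0.738 * 277.924 = 205.11 m

205.11 m


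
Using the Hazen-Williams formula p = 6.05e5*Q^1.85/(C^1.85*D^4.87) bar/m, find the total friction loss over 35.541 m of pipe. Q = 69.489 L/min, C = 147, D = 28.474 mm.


Q^1.85 = 2555.9
C^1.85 = 10222
D^4.87 = 1.2111e+07
p/m = 0.012491 bar/m
p_total = 0.012491 * 35.541 = 0.44394 bar

0.44394 bar


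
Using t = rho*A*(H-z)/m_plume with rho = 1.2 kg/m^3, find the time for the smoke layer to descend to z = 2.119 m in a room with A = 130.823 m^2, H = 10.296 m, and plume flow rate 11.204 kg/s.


H - z = 8.177 m
t = 1.2 * 130.823 * 8.177 / 11.204 = 114.57 s

114.57 s


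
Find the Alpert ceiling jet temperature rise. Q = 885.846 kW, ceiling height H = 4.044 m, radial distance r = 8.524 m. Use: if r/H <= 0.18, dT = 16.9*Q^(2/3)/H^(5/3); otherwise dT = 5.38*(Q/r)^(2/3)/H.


r/H = 8.524 / 4.044 = 2.1078
r/H > 0.18, so dT = 5.38*(Q/r)^(2/3)/H
Q/r = 103.92
(Q/r)^(2/3) = 22.104
dT = 5.38 * 22.104 / 4.044 = 29.407 K

29.407 K


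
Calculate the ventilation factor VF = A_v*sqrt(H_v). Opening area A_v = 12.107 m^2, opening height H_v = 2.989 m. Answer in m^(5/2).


sqrt(H_v) = 1.7289
VF = 12.107 * 1.7289 = 20.931 m^(5/2)

20.931 m^(5/2)


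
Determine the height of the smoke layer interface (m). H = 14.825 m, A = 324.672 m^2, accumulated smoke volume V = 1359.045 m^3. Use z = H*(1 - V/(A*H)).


V/(A*H) = 0.28235
1 - 0.28235 = 0.71765
z = 14.825 * 0.71765 = 10.639 m

10.639 m


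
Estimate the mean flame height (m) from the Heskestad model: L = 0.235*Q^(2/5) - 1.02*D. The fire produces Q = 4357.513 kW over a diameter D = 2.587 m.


Q^(2/5) = 28.556
0.235 * Q^(2/5) = 6.7106
1.02 * D = 2.6387
L = 4.0719 m

4.0719 m


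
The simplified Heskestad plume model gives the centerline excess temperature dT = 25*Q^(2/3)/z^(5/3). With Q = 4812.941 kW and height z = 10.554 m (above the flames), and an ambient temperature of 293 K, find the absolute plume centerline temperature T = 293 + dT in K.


Q^(2/3) = 285.06
z^(5/3) = 50.780
dT = 25 * 285.06 / 50.780 = 140.34 K
T = 293 + 140.34 = 433.34 K

433.34 K


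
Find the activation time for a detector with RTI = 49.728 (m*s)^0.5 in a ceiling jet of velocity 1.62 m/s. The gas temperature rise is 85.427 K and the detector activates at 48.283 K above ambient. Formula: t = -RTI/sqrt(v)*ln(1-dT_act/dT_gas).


dT_act/dT_gas = 0.56520
ln(1 - 0.56520) = -0.83286
t = -49.728 / sqrt(1.62) * -0.83286 = 32.540 s

32.540 s
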